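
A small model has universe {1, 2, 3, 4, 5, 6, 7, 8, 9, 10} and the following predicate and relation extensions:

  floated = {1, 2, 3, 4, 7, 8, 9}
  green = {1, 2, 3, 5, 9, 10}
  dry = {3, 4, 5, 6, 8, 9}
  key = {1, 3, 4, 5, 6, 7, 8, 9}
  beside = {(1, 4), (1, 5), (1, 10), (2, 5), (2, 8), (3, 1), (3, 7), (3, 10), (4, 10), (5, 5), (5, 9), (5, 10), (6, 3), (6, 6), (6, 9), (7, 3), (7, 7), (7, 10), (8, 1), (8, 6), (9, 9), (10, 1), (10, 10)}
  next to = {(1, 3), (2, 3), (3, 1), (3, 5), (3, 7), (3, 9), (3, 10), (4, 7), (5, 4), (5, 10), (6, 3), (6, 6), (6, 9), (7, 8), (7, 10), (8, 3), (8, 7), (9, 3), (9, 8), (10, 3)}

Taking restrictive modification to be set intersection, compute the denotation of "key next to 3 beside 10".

⟦next to 3⟧ = {x : ⟨x, 3⟩ ∈ ⟦next to⟧} = {1, 2, 6, 8, 9, 10}
⟦beside 10⟧ = {x : ⟨x, 10⟩ ∈ ⟦beside⟧} = {1, 3, 4, 5, 7, 10}
⟦key⟧ = {1, 3, 4, 5, 6, 7, 8, 9}
… ∩ ⟦next to 3⟧ = {1, 3, 4, 5, 6, 7, 8, 9} ∩ {1, 2, 6, 8, 9, 10} = {1, 6, 8, 9}
… ∩ ⟦beside 10⟧ = {1, 6, 8, 9} ∩ {1, 3, 4, 5, 7, 10} = {1}
So ⟦key next to 3 beside 10⟧ = {1}.

{1}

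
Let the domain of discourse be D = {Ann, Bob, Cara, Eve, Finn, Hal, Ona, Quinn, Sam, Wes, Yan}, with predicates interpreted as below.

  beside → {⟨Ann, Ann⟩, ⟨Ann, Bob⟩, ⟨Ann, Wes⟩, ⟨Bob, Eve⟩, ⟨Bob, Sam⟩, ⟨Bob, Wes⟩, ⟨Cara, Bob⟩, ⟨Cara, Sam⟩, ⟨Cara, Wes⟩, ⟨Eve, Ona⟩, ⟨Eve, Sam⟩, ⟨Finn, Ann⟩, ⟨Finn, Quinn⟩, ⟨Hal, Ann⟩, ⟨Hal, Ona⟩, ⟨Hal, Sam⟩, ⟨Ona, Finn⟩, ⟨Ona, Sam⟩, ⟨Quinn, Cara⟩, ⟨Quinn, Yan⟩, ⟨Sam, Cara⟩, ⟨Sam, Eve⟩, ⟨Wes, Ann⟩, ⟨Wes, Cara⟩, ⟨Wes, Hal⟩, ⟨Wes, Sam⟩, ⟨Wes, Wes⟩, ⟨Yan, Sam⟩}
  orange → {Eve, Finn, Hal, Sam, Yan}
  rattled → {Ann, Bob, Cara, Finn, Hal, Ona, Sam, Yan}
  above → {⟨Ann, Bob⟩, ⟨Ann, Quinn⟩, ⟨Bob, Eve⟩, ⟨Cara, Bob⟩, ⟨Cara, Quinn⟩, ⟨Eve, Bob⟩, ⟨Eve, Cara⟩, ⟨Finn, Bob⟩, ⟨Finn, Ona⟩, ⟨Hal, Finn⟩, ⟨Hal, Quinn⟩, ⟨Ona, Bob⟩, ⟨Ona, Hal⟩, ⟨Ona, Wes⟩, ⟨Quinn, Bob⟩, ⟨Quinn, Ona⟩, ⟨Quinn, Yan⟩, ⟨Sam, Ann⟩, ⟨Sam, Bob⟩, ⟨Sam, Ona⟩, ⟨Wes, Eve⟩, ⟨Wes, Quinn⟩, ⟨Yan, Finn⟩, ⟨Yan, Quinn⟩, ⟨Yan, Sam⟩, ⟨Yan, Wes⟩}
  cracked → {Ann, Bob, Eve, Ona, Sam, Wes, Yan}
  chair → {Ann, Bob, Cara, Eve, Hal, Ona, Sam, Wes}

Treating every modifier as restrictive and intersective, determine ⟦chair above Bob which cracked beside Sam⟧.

{Eve, Ona}

⟦above Bob⟧ = {x : ⟨x, Bob⟩ ∈ ⟦above⟧} = {Ann, Cara, Eve, Finn, Ona, Quinn, Sam}
⟦which cracked⟧ = ⟦cracked⟧ = {Ann, Bob, Eve, Ona, Sam, Wes, Yan}
⟦beside Sam⟧ = {x : ⟨x, Sam⟩ ∈ ⟦beside⟧} = {Bob, Cara, Eve, Hal, Ona, Wes, Yan}
⟦chair⟧ = {Ann, Bob, Cara, Eve, Hal, Ona, Sam, Wes}
… ∩ ⟦above Bob⟧ = {Ann, Bob, Cara, Eve, Hal, Ona, Sam, Wes} ∩ {Ann, Cara, Eve, Finn, Ona, Quinn, Sam} = {Ann, Cara, Eve, Ona, Sam}
… ∩ ⟦which cracked⟧ = {Ann, Cara, Eve, Ona, Sam} ∩ {Ann, Bob, Eve, Ona, Sam, Wes, Yan} = {Ann, Eve, Ona, Sam}
… ∩ ⟦beside Sam⟧ = {Ann, Eve, Ona, Sam} ∩ {Bob, Cara, Eve, Hal, Ona, Wes, Yan} = {Eve, Ona}
So ⟦chair above Bob which cracked beside Sam⟧ = {Eve, Ona}.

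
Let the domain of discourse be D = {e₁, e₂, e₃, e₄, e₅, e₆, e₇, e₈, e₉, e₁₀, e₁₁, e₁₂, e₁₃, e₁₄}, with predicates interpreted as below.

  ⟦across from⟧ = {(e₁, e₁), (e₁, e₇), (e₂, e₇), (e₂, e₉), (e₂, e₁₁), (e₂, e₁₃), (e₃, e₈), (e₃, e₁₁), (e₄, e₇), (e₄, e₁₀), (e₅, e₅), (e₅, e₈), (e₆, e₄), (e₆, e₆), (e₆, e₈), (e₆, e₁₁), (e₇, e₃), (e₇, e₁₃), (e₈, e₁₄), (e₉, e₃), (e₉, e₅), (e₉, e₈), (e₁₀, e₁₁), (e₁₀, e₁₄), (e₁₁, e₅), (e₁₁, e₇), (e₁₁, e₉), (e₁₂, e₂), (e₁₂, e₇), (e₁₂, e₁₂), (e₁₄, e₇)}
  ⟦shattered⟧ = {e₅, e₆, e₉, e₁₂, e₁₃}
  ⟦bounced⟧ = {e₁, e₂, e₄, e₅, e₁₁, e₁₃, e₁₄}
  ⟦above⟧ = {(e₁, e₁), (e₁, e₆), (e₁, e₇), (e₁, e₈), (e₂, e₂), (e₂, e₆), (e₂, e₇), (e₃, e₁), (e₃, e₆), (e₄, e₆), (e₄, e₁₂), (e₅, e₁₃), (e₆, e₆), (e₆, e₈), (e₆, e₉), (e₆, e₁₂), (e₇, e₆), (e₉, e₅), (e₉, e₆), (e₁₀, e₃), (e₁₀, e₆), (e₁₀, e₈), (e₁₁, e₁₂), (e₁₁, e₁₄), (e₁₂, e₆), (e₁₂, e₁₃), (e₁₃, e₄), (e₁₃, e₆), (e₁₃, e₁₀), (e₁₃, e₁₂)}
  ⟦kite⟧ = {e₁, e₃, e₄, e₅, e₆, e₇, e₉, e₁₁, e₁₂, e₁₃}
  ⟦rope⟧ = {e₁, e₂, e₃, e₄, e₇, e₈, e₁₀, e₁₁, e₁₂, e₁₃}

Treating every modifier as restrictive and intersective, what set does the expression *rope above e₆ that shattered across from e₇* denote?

⟦above e₆⟧ = {x : ⟨x, e₆⟩ ∈ ⟦above⟧} = {e₁, e₂, e₃, e₄, e₆, e₇, e₉, e₁₀, e₁₂, e₁₃}
⟦that shattered⟧ = ⟦shattered⟧ = {e₅, e₆, e₉, e₁₂, e₁₃}
⟦across from e₇⟧ = {x : ⟨x, e₇⟩ ∈ ⟦across from⟧} = {e₁, e₂, e₄, e₁₁, e₁₂, e₁₄}
⟦rope⟧ = {e₁, e₂, e₃, e₄, e₇, e₈, e₁₀, e₁₁, e₁₂, e₁₃}
… ∩ ⟦above e₆⟧ = {e₁, e₂, e₃, e₄, e₇, e₈, e₁₀, e₁₁, e₁₂, e₁₃} ∩ {e₁, e₂, e₃, e₄, e₆, e₇, e₉, e₁₀, e₁₂, e₁₃} = {e₁, e₂, e₃, e₄, e₇, e₁₀, e₁₂, e₁₃}
… ∩ ⟦that shattered⟧ = {e₁, e₂, e₃, e₄, e₇, e₁₀, e₁₂, e₁₃} ∩ {e₅, e₆, e₉, e₁₂, e₁₃} = {e₁₂, e₁₃}
… ∩ ⟦across from e₇⟧ = {e₁₂, e₁₃} ∩ {e₁, e₂, e₄, e₁₁, e₁₂, e₁₄} = {e₁₂}
So ⟦rope above e₆ that shattered across from e₇⟧ = {e₁₂}.

{e₁₂}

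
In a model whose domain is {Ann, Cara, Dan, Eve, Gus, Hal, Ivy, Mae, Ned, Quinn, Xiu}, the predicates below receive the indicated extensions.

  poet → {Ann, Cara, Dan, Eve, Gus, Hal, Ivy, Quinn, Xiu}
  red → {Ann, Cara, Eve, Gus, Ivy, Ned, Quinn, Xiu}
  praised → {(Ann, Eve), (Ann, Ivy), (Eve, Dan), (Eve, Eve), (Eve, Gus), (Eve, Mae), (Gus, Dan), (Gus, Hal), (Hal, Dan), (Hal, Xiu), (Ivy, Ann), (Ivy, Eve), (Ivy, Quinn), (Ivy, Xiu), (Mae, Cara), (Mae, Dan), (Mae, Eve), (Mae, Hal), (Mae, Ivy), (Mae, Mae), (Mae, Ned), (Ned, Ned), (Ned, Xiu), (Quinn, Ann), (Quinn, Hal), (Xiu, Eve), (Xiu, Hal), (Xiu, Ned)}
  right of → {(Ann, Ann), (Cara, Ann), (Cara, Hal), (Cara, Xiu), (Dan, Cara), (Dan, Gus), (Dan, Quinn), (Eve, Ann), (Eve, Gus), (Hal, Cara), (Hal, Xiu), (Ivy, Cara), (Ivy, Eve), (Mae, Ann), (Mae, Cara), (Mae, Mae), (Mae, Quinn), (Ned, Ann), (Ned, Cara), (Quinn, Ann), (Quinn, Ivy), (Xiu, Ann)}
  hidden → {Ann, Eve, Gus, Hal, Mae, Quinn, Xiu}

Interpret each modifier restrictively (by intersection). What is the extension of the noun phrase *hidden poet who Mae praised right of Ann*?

⟦who Mae praised⟧ = {x : ⟨Mae, x⟩ ∈ ⟦praised⟧} = {Cara, Dan, Eve, Hal, Ivy, Mae, Ned}
⟦right of Ann⟧ = {x : ⟨x, Ann⟩ ∈ ⟦right of⟧} = {Ann, Cara, Eve, Mae, Ned, Quinn, Xiu}
⟦poet⟧ = {Ann, Cara, Dan, Eve, Gus, Hal, Ivy, Quinn, Xiu}
… ∩ ⟦who Mae praised⟧ = {Ann, Cara, Dan, Eve, Gus, Hal, Ivy, Quinn, Xiu} ∩ {Cara, Dan, Eve, Hal, Ivy, Mae, Ned} = {Cara, Dan, Eve, Hal, Ivy}
… ∩ ⟦right of Ann⟧ = {Cara, Dan, Eve, Hal, Ivy} ∩ {Ann, Cara, Eve, Mae, Ned, Quinn, Xiu} = {Cara, Eve}
… ∩ ⟦hidden⟧ = {Cara, Eve} ∩ {Ann, Eve, Gus, Hal, Mae, Quinn, Xiu} = {Eve}
So ⟦hidden poet who Mae praised right of Ann⟧ = {Eve}.

{Eve}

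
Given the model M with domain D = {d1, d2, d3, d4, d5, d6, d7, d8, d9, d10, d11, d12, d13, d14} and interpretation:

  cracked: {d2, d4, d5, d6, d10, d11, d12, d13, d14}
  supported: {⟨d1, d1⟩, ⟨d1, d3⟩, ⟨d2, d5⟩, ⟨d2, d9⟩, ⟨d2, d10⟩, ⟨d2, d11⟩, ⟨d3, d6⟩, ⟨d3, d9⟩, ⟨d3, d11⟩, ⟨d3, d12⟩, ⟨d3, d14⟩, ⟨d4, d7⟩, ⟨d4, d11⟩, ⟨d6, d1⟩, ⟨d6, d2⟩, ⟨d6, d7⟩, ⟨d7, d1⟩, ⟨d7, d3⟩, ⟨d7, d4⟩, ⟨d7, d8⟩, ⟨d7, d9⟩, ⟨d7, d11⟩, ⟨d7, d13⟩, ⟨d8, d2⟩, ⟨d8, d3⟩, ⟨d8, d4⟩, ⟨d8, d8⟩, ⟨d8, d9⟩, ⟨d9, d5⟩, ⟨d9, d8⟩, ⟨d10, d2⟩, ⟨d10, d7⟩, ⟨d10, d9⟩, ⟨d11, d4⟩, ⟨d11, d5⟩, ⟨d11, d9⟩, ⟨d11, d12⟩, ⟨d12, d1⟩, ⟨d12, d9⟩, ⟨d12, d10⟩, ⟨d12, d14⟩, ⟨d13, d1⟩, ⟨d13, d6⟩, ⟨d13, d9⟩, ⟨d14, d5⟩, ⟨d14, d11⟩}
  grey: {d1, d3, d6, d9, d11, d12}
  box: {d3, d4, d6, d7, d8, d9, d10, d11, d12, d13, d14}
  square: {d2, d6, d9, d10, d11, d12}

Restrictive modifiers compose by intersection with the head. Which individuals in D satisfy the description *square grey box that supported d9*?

{d11, d12}

⟦that supported d9⟧ = {x : ⟨x, d9⟩ ∈ ⟦supported⟧} = {d2, d3, d7, d8, d10, d11, d12, d13}
⟦box⟧ = {d3, d4, d6, d7, d8, d9, d10, d11, d12, d13, d14}
… ∩ ⟦that supported d9⟧ = {d3, d4, d6, d7, d8, d9, d10, d11, d12, d13, d14} ∩ {d2, d3, d7, d8, d10, d11, d12, d13} = {d3, d7, d8, d10, d11, d12, d13}
… ∩ ⟦square⟧ = {d3, d7, d8, d10, d11, d12, d13} ∩ {d2, d6, d9, d10, d11, d12} = {d10, d11, d12}
… ∩ ⟦grey⟧ = {d10, d11, d12} ∩ {d1, d3, d6, d9, d11, d12} = {d11, d12}
So ⟦square grey box that supported d9⟧ = {d11, d12}.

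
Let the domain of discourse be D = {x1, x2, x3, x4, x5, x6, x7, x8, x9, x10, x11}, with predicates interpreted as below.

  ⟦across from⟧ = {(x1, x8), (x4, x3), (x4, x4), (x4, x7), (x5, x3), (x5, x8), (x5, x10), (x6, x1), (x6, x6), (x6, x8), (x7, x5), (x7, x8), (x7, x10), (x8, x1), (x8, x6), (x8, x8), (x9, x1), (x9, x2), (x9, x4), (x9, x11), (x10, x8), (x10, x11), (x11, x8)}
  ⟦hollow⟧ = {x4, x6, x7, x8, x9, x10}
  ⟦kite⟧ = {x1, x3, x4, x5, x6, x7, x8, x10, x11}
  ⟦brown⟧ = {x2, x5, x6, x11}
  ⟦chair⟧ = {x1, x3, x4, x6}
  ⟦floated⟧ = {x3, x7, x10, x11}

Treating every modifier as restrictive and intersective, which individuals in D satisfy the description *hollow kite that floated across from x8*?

⟦that floated⟧ = ⟦floated⟧ = {x3, x7, x10, x11}
⟦across from x8⟧ = {x : ⟨x, x8⟩ ∈ ⟦across from⟧} = {x1, x5, x6, x7, x8, x10, x11}
⟦kite⟧ = {x1, x3, x4, x5, x6, x7, x8, x10, x11}
… ∩ ⟦that floated⟧ = {x1, x3, x4, x5, x6, x7, x8, x10, x11} ∩ {x3, x7, x10, x11} = {x3, x7, x10, x11}
… ∩ ⟦across from x8⟧ = {x3, x7, x10, x11} ∩ {x1, x5, x6, x7, x8, x10, x11} = {x7, x10, x11}
… ∩ ⟦hollow⟧ = {x7, x10, x11} ∩ {x4, x6, x7, x8, x9, x10} = {x7, x10}
So ⟦hollow kite that floated across from x8⟧ = {x7, x10}.

{x7, x10}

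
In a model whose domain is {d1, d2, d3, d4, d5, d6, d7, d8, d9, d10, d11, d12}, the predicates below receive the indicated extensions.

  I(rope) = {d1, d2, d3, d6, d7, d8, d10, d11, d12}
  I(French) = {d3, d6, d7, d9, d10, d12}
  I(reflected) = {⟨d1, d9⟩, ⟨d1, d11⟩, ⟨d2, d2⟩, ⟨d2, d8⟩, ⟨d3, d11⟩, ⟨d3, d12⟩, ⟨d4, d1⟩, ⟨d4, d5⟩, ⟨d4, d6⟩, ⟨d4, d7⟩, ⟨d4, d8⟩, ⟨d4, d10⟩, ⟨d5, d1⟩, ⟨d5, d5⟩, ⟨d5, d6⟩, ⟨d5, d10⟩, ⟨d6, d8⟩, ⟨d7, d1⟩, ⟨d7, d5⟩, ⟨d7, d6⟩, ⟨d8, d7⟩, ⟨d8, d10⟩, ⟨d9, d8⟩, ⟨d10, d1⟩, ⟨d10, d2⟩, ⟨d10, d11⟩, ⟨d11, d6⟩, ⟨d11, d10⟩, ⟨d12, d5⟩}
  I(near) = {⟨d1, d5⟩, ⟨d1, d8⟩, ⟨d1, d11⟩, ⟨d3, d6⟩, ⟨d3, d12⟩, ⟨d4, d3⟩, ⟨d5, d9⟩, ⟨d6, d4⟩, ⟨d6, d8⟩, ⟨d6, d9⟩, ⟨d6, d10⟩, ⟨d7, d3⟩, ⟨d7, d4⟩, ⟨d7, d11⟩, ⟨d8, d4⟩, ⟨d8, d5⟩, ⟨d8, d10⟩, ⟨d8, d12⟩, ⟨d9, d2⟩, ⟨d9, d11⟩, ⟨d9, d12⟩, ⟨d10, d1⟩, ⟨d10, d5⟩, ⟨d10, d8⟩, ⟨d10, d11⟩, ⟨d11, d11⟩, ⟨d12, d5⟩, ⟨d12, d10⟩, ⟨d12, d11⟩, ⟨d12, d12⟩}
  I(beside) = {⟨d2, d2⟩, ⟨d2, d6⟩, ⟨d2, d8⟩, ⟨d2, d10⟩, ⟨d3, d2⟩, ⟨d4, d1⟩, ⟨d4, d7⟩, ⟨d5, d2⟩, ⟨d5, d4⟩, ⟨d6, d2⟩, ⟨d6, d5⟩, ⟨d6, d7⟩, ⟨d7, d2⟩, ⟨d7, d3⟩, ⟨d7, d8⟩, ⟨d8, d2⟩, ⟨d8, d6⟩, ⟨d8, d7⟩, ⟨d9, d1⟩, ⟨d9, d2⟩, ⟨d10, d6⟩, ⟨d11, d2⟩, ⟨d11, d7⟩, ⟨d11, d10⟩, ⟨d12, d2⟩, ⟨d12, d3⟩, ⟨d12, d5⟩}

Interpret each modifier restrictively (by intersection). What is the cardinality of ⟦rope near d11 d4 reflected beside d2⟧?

1

⟦near d11⟧ = {x : ⟨x, d11⟩ ∈ ⟦near⟧} = {d1, d7, d9, d10, d11, d12}
⟦d4 reflected⟧ = {x : ⟨d4, x⟩ ∈ ⟦reflected⟧} = {d1, d5, d6, d7, d8, d10}
⟦beside d2⟧ = {x : ⟨x, d2⟩ ∈ ⟦beside⟧} = {d2, d3, d5, d6, d7, d8, d9, d11, d12}
⟦rope⟧ = {d1, d2, d3, d6, d7, d8, d10, d11, d12}
… ∩ ⟦near d11⟧ = {d1, d2, d3, d6, d7, d8, d10, d11, d12} ∩ {d1, d7, d9, d10, d11, d12} = {d1, d7, d10, d11, d12}
… ∩ ⟦d4 reflected⟧ = {d1, d7, d10, d11, d12} ∩ {d1, d5, d6, d7, d8, d10} = {d1, d7, d10}
… ∩ ⟦beside d2⟧ = {d1, d7, d10} ∩ {d2, d3, d5, d6, d7, d8, d9, d11, d12} = {d7}
⟦rope near d11 d4 reflected beside d2⟧ = {d7}, so the cardinality is 1.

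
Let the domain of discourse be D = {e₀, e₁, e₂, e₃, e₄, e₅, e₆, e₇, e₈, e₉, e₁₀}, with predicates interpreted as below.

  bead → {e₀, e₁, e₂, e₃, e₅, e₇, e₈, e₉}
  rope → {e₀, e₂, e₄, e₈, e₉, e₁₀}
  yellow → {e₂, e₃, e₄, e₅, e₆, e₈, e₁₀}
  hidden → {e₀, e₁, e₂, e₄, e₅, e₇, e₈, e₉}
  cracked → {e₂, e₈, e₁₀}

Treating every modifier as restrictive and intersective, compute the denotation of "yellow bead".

{e₂, e₃, e₅, e₈}

⟦bead⟧ = {e₀, e₁, e₂, e₃, e₅, e₇, e₈, e₉}
… ∩ ⟦yellow⟧ = {e₀, e₁, e₂, e₃, e₅, e₇, e₈, e₉} ∩ {e₂, e₃, e₄, e₅, e₆, e₈, e₁₀} = {e₂, e₃, e₅, e₈}
So ⟦yellow bead⟧ = {e₂, e₃, e₅, e₈}.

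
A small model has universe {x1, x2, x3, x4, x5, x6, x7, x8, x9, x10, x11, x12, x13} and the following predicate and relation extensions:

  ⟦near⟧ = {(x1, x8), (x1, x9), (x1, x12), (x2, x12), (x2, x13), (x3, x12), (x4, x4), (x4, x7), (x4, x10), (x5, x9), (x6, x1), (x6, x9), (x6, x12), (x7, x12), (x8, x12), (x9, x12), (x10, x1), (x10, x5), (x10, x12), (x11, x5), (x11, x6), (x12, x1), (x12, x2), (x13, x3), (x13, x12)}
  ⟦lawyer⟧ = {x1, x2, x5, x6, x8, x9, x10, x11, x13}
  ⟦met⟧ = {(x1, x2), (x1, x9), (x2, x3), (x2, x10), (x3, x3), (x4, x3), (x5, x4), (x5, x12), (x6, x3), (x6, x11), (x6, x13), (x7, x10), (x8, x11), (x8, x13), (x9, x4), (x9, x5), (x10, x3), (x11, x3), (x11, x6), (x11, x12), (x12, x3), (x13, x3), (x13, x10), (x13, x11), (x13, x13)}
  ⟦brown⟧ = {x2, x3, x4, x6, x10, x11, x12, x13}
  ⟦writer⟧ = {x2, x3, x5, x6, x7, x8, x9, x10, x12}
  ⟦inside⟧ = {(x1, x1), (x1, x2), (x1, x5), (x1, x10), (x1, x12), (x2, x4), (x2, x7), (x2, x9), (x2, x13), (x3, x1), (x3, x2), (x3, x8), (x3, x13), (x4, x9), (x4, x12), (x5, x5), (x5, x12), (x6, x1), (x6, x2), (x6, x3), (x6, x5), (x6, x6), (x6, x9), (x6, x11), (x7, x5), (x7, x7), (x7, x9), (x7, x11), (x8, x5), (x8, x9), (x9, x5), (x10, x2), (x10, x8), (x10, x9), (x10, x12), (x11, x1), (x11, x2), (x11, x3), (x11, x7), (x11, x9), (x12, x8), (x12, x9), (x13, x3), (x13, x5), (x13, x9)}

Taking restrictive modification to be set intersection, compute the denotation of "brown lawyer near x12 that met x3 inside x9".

{x2, x6, x10, x13}

⟦near x12⟧ = {x : ⟨x, x12⟩ ∈ ⟦near⟧} = {x1, x2, x3, x6, x7, x8, x9, x10, x13}
⟦that met x3⟧ = {x : ⟨x, x3⟩ ∈ ⟦met⟧} = {x2, x3, x4, x6, x10, x11, x12, x13}
⟦inside x9⟧ = {x : ⟨x, x9⟩ ∈ ⟦inside⟧} = {x2, x4, x6, x7, x8, x10, x11, x12, x13}
⟦lawyer⟧ = {x1, x2, x5, x6, x8, x9, x10, x11, x13}
… ∩ ⟦near x12⟧ = {x1, x2, x5, x6, x8, x9, x10, x11, x13} ∩ {x1, x2, x3, x6, x7, x8, x9, x10, x13} = {x1, x2, x6, x8, x9, x10, x13}
… ∩ ⟦that met x3⟧ = {x1, x2, x6, x8, x9, x10, x13} ∩ {x2, x3, x4, x6, x10, x11, x12, x13} = {x2, x6, x10, x13}
… ∩ ⟦inside x9⟧ = {x2, x6, x10, x13} ∩ {x2, x4, x6, x7, x8, x10, x11, x12, x13} = {x2, x6, x10, x13}
… ∩ ⟦brown⟧ = {x2, x6, x10, x13} ∩ {x2, x3, x4, x6, x10, x11, x12, x13} = {x2, x6, x10, x13}
So ⟦brown lawyer near x12 that met x3 inside x9⟧ = {x2, x6, x10, x13}.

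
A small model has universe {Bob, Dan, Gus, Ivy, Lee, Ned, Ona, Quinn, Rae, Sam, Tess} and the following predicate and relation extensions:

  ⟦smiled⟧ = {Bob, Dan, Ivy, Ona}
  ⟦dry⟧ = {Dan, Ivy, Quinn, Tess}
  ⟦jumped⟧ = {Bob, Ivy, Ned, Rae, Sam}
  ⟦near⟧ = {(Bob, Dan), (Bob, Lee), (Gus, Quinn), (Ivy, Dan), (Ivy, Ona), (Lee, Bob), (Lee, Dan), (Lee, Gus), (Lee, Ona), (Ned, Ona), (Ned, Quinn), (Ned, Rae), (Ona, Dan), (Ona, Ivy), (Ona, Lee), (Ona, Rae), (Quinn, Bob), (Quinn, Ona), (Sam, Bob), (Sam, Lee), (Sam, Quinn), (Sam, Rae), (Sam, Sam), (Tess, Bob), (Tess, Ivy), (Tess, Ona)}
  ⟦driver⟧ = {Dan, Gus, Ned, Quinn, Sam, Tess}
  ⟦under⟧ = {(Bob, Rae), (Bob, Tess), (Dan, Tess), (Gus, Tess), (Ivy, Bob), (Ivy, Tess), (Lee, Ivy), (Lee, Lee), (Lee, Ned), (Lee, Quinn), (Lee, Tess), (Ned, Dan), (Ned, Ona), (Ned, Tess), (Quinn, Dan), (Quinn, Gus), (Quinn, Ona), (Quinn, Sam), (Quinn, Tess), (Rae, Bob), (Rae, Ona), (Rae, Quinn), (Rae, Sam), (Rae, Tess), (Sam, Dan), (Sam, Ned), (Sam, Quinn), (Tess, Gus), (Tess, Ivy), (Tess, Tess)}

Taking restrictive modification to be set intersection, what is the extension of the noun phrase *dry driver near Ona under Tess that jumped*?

{}

⟦near Ona⟧ = {x : ⟨x, Ona⟩ ∈ ⟦near⟧} = {Ivy, Lee, Ned, Quinn, Tess}
⟦under Tess⟧ = {x : ⟨x, Tess⟩ ∈ ⟦under⟧} = {Bob, Dan, Gus, Ivy, Lee, Ned, Quinn, Rae, Tess}
⟦that jumped⟧ = ⟦jumped⟧ = {Bob, Ivy, Ned, Rae, Sam}
⟦driver⟧ = {Dan, Gus, Ned, Quinn, Sam, Tess}
… ∩ ⟦near Ona⟧ = {Dan, Gus, Ned, Quinn, Sam, Tess} ∩ {Ivy, Lee, Ned, Quinn, Tess} = {Ned, Quinn, Tess}
… ∩ ⟦under Tess⟧ = {Ned, Quinn, Tess} ∩ {Bob, Dan, Gus, Ivy, Lee, Ned, Quinn, Rae, Tess} = {Ned, Quinn, Tess}
… ∩ ⟦that jumped⟧ = {Ned, Quinn, Tess} ∩ {Bob, Ivy, Ned, Rae, Sam} = {Ned}
… ∩ ⟦dry⟧ = {Ned} ∩ {Dan, Ivy, Quinn, Tess} = ∅
So ⟦dry driver near Ona under Tess that jumped⟧ = {}.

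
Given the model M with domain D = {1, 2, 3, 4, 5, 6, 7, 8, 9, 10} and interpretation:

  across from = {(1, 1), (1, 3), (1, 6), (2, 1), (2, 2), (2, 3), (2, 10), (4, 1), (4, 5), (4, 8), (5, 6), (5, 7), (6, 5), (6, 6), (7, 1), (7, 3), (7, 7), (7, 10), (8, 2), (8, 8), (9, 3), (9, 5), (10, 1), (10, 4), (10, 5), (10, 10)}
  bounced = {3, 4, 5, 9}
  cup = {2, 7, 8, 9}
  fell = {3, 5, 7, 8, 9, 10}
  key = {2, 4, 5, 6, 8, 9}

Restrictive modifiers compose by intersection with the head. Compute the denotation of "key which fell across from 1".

⟦which fell⟧ = ⟦fell⟧ = {3, 5, 7, 8, 9, 10}
⟦across from 1⟧ = {x : ⟨x, 1⟩ ∈ ⟦across from⟧} = {1, 2, 4, 7, 10}
⟦key⟧ = {2, 4, 5, 6, 8, 9}
… ∩ ⟦which fell⟧ = {2, 4, 5, 6, 8, 9} ∩ {3, 5, 7, 8, 9, 10} = {5, 8, 9}
… ∩ ⟦across from 1⟧ = {5, 8, 9} ∩ {1, 2, 4, 7, 10} = ∅
So ⟦key which fell across from 1⟧ = { }.

{ }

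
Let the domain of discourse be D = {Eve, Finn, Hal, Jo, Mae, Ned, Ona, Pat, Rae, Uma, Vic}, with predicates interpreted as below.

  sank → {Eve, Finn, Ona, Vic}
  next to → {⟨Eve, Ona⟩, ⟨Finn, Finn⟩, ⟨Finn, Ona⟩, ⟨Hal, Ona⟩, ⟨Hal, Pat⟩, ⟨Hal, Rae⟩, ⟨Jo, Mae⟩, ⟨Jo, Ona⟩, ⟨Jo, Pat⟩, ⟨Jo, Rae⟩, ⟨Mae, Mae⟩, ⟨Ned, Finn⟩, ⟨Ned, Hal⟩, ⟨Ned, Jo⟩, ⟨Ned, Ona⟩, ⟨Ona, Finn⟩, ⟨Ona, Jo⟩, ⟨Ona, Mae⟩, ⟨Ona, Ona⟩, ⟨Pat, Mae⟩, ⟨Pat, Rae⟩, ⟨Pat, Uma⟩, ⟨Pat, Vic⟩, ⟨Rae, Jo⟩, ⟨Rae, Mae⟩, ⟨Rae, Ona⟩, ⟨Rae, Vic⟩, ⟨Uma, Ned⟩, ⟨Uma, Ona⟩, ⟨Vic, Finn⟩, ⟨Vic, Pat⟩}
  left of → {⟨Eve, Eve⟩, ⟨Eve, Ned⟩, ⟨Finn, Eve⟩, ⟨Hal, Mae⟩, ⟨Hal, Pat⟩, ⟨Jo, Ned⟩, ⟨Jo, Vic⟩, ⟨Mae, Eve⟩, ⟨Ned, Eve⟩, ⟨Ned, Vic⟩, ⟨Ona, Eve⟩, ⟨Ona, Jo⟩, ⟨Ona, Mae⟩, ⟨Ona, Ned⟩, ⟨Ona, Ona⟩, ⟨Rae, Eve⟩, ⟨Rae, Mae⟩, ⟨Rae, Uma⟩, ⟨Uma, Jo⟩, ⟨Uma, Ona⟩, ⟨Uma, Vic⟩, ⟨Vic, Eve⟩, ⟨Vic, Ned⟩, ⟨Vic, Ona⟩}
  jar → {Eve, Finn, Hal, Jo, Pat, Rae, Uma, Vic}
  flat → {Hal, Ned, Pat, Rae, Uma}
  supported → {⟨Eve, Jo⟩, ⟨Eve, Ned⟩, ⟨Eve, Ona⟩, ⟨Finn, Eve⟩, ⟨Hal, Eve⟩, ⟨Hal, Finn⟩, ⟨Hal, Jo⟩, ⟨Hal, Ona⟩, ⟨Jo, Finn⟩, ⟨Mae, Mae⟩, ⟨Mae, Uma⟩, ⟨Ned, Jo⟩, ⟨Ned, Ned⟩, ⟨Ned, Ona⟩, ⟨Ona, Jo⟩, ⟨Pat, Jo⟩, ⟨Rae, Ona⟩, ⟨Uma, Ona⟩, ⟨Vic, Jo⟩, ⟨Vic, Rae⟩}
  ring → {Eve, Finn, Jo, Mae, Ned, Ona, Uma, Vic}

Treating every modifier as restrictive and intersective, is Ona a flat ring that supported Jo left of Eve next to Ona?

no

⟦that supported Jo⟧ = {x : ⟨x, Jo⟩ ∈ ⟦supported⟧} = {Eve, Hal, Ned, Ona, Pat, Vic}
⟦left of Eve⟧ = {x : ⟨x, Eve⟩ ∈ ⟦left of⟧} = {Eve, Finn, Mae, Ned, Ona, Rae, Vic}
⟦next to Ona⟧ = {x : ⟨x, Ona⟩ ∈ ⟦next to⟧} = {Eve, Finn, Hal, Jo, Ned, Ona, Rae, Uma}
⟦ring⟧ = {Eve, Finn, Jo, Mae, Ned, Ona, Uma, Vic}
… ∩ ⟦that supported Jo⟧ = {Eve, Finn, Jo, Mae, Ned, Ona, Uma, Vic} ∩ {Eve, Hal, Ned, Ona, Pat, Vic} = {Eve, Ned, Ona, Vic}
… ∩ ⟦left of Eve⟧ = {Eve, Ned, Ona, Vic} ∩ {Eve, Finn, Mae, Ned, Ona, Rae, Vic} = {Eve, Ned, Ona, Vic}
… ∩ ⟦next to Ona⟧ = {Eve, Ned, Ona, Vic} ∩ {Eve, Finn, Hal, Jo, Ned, Ona, Rae, Uma} = {Eve, Ned, Ona}
… ∩ ⟦flat⟧ = {Eve, Ned, Ona} ∩ {Hal, Ned, Pat, Rae, Uma} = {Ned}
⟦flat ring that supported Jo left of Eve next to Ona⟧ = {Ned}; Ona ∉ this set.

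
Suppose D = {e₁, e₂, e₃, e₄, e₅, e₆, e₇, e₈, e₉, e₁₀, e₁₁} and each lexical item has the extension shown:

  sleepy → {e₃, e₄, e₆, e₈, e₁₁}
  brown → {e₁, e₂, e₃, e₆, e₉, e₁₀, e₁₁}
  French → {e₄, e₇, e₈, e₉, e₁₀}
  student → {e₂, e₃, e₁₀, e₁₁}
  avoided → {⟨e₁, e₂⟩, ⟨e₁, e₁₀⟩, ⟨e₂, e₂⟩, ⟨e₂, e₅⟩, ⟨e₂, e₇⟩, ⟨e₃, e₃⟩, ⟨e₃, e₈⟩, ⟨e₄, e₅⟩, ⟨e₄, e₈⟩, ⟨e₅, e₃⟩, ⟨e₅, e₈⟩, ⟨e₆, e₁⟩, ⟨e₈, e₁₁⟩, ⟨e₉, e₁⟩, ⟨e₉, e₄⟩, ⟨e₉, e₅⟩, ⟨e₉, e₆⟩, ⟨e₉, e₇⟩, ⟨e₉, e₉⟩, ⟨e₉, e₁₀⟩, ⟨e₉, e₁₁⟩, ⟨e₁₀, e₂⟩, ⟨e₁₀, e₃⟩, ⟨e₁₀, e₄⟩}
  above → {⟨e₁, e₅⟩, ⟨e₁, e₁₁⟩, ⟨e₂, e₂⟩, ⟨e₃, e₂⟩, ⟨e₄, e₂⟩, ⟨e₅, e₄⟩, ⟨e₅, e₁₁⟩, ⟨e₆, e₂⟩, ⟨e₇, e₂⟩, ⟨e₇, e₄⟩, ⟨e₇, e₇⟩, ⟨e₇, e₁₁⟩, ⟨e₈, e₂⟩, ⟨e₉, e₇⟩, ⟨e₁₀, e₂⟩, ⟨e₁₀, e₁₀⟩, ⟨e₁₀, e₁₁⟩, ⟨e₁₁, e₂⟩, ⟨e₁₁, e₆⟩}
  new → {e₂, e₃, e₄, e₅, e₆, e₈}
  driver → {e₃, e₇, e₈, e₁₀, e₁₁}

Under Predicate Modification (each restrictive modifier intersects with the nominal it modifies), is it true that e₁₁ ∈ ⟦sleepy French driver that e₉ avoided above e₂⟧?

no

⟦that e₉ avoided⟧ = {x : ⟨e₉, x⟩ ∈ ⟦avoided⟧} = {e₁, e₄, e₅, e₆, e₇, e₉, e₁₀, e₁₁}
⟦above e₂⟧ = {x : ⟨x, e₂⟩ ∈ ⟦above⟧} = {e₂, e₃, e₄, e₆, e₇, e₈, e₁₀, e₁₁}
⟦driver⟧ = {e₃, e₇, e₈, e₁₀, e₁₁}
… ∩ ⟦that e₉ avoided⟧ = {e₃, e₇, e₈, e₁₀, e₁₁} ∩ {e₁, e₄, e₅, e₆, e₇, e₉, e₁₀, e₁₁} = {e₇, e₁₀, e₁₁}
… ∩ ⟦above e₂⟧ = {e₇, e₁₀, e₁₁} ∩ {e₂, e₃, e₄, e₆, e₇, e₈, e₁₀, e₁₁} = {e₇, e₁₀, e₁₁}
… ∩ ⟦sleepy⟧ = {e₇, e₁₀, e₁₁} ∩ {e₃, e₄, e₆, e₈, e₁₁} = {e₁₁}
… ∩ ⟦French⟧ = {e₁₁} ∩ {e₄, e₇, e₈, e₉, e₁₀} = ∅
⟦sleepy French driver that e₉ avoided above e₂⟧ = ∅; e₁₁ ∉ this set.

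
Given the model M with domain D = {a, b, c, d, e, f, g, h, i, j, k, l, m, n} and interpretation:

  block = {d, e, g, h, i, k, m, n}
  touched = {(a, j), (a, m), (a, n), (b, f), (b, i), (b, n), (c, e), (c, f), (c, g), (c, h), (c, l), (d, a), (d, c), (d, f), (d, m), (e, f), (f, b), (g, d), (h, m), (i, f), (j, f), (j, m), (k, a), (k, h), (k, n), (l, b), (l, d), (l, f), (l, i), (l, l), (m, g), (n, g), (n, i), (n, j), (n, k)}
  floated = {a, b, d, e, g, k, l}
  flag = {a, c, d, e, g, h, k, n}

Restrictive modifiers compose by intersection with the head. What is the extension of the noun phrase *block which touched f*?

⟦which touched f⟧ = {x : ⟨x, f⟩ ∈ ⟦touched⟧} = {b, c, d, e, i, j, l}
⟦block⟧ = {d, e, g, h, i, k, m, n}
… ∩ ⟦which touched f⟧ = {d, e, g, h, i, k, m, n} ∩ {b, c, d, e, i, j, l} = {d, e, i}
So ⟦block which touched f⟧ = {d, e, i}.

{d, e, i}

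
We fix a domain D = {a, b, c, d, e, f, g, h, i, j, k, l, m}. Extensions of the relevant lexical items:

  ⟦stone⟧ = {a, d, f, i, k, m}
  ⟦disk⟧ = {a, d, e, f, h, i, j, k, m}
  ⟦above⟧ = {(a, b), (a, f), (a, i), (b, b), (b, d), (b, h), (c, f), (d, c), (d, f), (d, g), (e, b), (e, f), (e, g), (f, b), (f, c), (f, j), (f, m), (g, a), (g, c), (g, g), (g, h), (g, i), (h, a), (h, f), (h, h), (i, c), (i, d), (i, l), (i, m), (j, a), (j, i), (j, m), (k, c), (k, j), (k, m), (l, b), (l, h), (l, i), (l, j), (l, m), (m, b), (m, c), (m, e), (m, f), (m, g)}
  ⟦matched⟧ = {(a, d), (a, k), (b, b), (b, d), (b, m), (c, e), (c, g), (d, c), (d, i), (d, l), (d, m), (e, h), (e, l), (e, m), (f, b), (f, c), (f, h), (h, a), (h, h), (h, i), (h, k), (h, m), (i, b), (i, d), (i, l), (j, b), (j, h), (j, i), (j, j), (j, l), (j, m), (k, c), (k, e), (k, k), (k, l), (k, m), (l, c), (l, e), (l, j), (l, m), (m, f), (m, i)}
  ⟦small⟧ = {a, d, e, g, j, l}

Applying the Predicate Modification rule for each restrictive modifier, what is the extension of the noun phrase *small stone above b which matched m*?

⟦above b⟧ = {x : ⟨x, b⟩ ∈ ⟦above⟧} = {a, b, e, f, l, m}
⟦which matched m⟧ = {x : ⟨x, m⟩ ∈ ⟦matched⟧} = {b, d, e, h, j, k, l}
⟦stone⟧ = {a, d, f, i, k, m}
… ∩ ⟦above b⟧ = {a, d, f, i, k, m} ∩ {a, b, e, f, l, m} = {a, f, m}
… ∩ ⟦which matched m⟧ = {a, f, m} ∩ {b, d, e, h, j, k, l} = ∅
… ∩ ⟦small⟧ = ∅ ∩ {a, d, e, g, j, l} = ∅
So ⟦small stone above b which matched m⟧ = ∅.

∅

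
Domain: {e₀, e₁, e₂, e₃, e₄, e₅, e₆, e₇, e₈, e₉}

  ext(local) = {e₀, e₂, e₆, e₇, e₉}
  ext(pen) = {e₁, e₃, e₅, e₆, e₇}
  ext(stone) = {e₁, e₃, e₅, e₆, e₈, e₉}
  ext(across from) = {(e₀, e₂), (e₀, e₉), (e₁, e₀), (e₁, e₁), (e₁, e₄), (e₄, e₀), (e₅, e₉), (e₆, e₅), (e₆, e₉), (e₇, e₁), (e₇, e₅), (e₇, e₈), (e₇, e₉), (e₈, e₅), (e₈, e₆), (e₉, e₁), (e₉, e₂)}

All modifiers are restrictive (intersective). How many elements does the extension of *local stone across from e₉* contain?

1

⟦across from e₉⟧ = {x : ⟨x, e₉⟩ ∈ ⟦across from⟧} = {e₀, e₅, e₆, e₇}
⟦stone⟧ = {e₁, e₃, e₅, e₆, e₈, e₉}
… ∩ ⟦across from e₉⟧ = {e₁, e₃, e₅, e₆, e₈, e₉} ∩ {e₀, e₅, e₆, e₇} = {e₅, e₆}
… ∩ ⟦local⟧ = {e₅, e₆} ∩ {e₀, e₂, e₆, e₇, e₉} = {e₆}
⟦local stone across from e₉⟧ = {e₆}, so the cardinality is 1.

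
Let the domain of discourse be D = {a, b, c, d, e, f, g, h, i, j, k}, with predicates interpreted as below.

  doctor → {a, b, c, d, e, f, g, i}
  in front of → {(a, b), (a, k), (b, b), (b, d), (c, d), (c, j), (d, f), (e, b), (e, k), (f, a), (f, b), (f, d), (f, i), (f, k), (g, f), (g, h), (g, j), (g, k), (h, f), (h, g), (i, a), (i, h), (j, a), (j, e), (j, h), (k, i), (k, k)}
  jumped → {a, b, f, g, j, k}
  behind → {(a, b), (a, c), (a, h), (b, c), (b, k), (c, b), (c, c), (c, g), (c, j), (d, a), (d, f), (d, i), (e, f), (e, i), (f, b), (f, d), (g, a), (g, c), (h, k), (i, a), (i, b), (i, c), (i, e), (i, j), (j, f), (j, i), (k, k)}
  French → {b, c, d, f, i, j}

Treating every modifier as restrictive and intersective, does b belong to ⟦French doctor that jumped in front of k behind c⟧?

⟦that jumped⟧ = ⟦jumped⟧ = {a, b, f, g, j, k}
⟦in front of k⟧ = {x : ⟨x, k⟩ ∈ ⟦in front of⟧} = {a, e, f, g, k}
⟦behind c⟧ = {x : ⟨x, c⟩ ∈ ⟦behind⟧} = {a, b, c, g, i}
⟦doctor⟧ = {a, b, c, d, e, f, g, i}
… ∩ ⟦that jumped⟧ = {a, b, c, d, e, f, g, i} ∩ {a, b, f, g, j, k} = {a, b, f, g}
… ∩ ⟦in front of k⟧ = {a, b, f, g} ∩ {a, e, f, g, k} = {a, f, g}
… ∩ ⟦behind c⟧ = {a, f, g} ∩ {a, b, c, g, i} = {a, g}
… ∩ ⟦French⟧ = {a, g} ∩ {b, c, d, f, i, j} = ∅
⟦French doctor that jumped in front of k behind c⟧ = ∅; b ∉ this set.

no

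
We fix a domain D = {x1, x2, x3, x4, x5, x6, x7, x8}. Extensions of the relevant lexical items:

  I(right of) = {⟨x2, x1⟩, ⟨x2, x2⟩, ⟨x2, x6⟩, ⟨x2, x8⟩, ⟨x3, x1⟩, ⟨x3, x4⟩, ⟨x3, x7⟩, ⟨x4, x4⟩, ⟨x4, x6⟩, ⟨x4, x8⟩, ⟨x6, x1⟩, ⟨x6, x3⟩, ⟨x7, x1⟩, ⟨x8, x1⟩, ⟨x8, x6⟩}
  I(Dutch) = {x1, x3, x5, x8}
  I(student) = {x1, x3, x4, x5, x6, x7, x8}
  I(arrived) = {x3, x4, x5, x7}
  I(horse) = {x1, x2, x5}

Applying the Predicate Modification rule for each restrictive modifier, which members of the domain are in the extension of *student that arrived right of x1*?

⟦that arrived⟧ = ⟦arrived⟧ = {x3, x4, x5, x7}
⟦right of x1⟧ = {x : ⟨x, x1⟩ ∈ ⟦right of⟧} = {x2, x3, x6, x7, x8}
⟦student⟧ = {x1, x3, x4, x5, x6, x7, x8}
… ∩ ⟦that arrived⟧ = {x1, x3, x4, x5, x6, x7, x8} ∩ {x3, x4, x5, x7} = {x3, x4, x5, x7}
… ∩ ⟦right of x1⟧ = {x3, x4, x5, x7} ∩ {x2, x3, x6, x7, x8} = {x3, x7}
So ⟦student that arrived right of x1⟧ = {x3, x7}.

{x3, x7}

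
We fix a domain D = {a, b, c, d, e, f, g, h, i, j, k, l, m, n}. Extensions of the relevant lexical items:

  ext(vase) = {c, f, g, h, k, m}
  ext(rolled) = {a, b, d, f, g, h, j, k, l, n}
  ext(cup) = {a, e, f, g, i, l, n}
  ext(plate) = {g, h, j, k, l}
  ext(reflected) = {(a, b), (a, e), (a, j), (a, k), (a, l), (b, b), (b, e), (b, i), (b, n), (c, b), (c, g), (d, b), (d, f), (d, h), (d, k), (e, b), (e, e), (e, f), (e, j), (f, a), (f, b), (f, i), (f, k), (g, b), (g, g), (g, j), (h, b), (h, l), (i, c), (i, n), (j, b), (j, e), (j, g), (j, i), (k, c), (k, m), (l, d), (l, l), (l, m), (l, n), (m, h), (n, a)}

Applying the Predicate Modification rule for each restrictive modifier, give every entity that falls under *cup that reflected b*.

⟦that reflected b⟧ = {x : ⟨x, b⟩ ∈ ⟦reflected⟧} = {a, b, c, d, e, f, g, h, j}
⟦cup⟧ = {a, e, f, g, i, l, n}
… ∩ ⟦that reflected b⟧ = {a, e, f, g, i, l, n} ∩ {a, b, c, d, e, f, g, h, j} = {a, e, f, g}
So ⟦cup that reflected b⟧ = {a, e, f, g}.

{a, e, f, g}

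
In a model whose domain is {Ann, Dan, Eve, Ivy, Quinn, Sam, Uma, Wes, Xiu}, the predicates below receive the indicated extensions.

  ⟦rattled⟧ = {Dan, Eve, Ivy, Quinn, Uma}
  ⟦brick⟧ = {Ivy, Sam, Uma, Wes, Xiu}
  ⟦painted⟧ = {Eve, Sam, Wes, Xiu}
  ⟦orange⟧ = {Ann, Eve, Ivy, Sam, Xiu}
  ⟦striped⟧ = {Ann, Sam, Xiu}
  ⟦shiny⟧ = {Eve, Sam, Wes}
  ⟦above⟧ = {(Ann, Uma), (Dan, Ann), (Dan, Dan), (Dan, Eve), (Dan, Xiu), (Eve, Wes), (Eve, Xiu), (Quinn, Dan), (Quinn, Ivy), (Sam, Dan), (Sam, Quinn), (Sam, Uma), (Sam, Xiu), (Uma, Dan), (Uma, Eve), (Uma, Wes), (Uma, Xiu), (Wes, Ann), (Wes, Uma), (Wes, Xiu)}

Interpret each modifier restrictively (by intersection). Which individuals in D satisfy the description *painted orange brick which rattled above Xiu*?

⟦which rattled⟧ = ⟦rattled⟧ = {Dan, Eve, Ivy, Quinn, Uma}
⟦above Xiu⟧ = {x : ⟨x, Xiu⟩ ∈ ⟦above⟧} = {Dan, Eve, Sam, Uma, Wes}
⟦brick⟧ = {Ivy, Sam, Uma, Wes, Xiu}
… ∩ ⟦which rattled⟧ = {Ivy, Sam, Uma, Wes, Xiu} ∩ {Dan, Eve, Ivy, Quinn, Uma} = {Ivy, Uma}
… ∩ ⟦above Xiu⟧ = {Ivy, Uma} ∩ {Dan, Eve, Sam, Uma, Wes} = {Uma}
… ∩ ⟦painted⟧ = {Uma} ∩ {Eve, Sam, Wes, Xiu} = ∅
… ∩ ⟦orange⟧ = ∅ ∩ {Ann, Eve, Ivy, Sam, Xiu} = ∅
So ⟦painted orange brick which rattled above Xiu⟧ = ∅.

∅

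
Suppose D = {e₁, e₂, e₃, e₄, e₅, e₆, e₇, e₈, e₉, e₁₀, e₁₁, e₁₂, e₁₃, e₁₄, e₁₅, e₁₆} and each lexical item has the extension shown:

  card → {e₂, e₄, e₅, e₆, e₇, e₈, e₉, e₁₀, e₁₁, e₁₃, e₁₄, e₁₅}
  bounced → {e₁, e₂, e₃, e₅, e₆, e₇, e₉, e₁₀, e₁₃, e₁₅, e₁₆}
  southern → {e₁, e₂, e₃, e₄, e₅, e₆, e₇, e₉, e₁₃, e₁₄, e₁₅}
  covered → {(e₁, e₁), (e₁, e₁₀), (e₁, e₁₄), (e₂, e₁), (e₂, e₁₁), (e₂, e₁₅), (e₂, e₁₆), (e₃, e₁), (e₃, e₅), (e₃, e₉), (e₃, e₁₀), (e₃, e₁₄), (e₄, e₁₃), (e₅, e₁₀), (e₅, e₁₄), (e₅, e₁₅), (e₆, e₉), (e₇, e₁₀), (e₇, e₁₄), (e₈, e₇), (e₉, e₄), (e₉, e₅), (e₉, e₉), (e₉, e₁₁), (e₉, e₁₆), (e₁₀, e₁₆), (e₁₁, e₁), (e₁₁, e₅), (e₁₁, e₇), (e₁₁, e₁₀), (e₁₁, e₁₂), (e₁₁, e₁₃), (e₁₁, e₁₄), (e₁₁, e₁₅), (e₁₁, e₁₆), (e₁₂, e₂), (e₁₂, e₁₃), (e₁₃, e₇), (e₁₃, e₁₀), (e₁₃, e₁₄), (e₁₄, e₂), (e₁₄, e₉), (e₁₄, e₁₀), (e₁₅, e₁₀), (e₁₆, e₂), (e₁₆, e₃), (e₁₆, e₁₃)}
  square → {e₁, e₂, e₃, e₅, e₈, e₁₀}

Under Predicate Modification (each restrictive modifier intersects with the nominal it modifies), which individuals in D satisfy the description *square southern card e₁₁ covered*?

{e₅}

⟦e₁₁ covered⟧ = {x : ⟨e₁₁, x⟩ ∈ ⟦covered⟧} = {e₁, e₅, e₇, e₁₀, e₁₂, e₁₃, e₁₄, e₁₅, e₁₆}
⟦card⟧ = {e₂, e₄, e₅, e₆, e₇, e₈, e₉, e₁₀, e₁₁, e₁₃, e₁₄, e₁₅}
… ∩ ⟦e₁₁ covered⟧ = {e₂, e₄, e₅, e₆, e₇, e₈, e₉, e₁₀, e₁₁, e₁₃, e₁₄, e₁₅} ∩ {e₁, e₅, e₇, e₁₀, e₁₂, e₁₃, e₁₄, e₁₅, e₁₆} = {e₅, e₇, e₁₀, e₁₃, e₁₄, e₁₅}
… ∩ ⟦square⟧ = {e₅, e₇, e₁₀, e₁₃, e₁₄, e₁₅} ∩ {e₁, e₂, e₃, e₅, e₈, e₁₀} = {e₅, e₁₀}
… ∩ ⟦southern⟧ = {e₅, e₁₀} ∩ {e₁, e₂, e₃, e₄, e₅, e₆, e₇, e₉, e₁₃, e₁₄, e₁₅} = {e₅}
So ⟦square southern card e₁₁ covered⟧ = {e₅}.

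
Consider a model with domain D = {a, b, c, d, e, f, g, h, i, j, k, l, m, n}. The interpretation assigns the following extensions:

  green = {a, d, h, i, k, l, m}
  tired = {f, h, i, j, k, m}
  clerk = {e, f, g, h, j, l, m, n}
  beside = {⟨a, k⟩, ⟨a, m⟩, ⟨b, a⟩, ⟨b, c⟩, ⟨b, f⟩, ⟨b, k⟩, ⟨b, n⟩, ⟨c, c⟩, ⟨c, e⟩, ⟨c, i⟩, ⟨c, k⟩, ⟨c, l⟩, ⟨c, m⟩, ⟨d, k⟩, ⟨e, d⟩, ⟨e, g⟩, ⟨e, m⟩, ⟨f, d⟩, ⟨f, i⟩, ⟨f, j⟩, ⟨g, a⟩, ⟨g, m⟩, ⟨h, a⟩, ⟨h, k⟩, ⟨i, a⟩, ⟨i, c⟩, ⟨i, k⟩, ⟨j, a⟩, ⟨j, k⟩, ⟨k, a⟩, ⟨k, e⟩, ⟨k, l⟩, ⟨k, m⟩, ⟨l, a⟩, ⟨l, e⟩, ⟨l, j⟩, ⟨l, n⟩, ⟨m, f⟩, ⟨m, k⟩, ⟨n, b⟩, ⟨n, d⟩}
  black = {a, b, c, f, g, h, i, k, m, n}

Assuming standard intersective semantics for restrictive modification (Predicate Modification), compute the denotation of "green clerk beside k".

{h, m}

⟦beside k⟧ = {x : ⟨x, k⟩ ∈ ⟦beside⟧} = {a, b, c, d, h, i, j, m}
⟦clerk⟧ = {e, f, g, h, j, l, m, n}
… ∩ ⟦beside k⟧ = {e, f, g, h, j, l, m, n} ∩ {a, b, c, d, h, i, j, m} = {h, j, m}
… ∩ ⟦green⟧ = {h, j, m} ∩ {a, d, h, i, k, l, m} = {h, m}
So ⟦green clerk beside k⟧ = {h, m}.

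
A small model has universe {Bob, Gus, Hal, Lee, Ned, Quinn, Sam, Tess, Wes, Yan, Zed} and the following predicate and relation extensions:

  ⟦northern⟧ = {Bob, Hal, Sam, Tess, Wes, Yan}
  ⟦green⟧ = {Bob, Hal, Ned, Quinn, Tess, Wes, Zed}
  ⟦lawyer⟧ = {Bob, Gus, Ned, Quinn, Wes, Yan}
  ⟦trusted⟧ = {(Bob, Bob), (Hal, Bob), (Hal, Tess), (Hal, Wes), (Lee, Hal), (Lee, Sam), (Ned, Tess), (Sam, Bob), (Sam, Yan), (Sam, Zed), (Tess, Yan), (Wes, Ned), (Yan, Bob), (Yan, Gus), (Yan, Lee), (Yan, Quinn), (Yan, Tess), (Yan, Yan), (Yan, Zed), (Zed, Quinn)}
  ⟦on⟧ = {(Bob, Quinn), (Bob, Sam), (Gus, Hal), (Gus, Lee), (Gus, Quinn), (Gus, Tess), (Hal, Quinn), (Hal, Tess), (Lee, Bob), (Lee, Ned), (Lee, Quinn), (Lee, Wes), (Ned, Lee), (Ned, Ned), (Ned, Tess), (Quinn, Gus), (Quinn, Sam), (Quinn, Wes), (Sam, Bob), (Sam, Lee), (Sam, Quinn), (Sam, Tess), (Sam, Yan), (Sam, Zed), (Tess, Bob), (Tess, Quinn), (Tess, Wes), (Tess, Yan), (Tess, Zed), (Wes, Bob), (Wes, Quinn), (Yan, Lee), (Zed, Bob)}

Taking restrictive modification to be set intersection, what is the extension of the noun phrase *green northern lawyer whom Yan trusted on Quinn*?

⟦whom Yan trusted⟧ = {x : ⟨Yan, x⟩ ∈ ⟦trusted⟧} = {Bob, Gus, Lee, Quinn, Tess, Yan, Zed}
⟦on Quinn⟧ = {x : ⟨x, Quinn⟩ ∈ ⟦on⟧} = {Bob, Gus, Hal, Lee, Sam, Tess, Wes}
⟦lawyer⟧ = {Bob, Gus, Ned, Quinn, Wes, Yan}
… ∩ ⟦whom Yan trusted⟧ = {Bob, Gus, Ned, Quinn, Wes, Yan} ∩ {Bob, Gus, Lee, Quinn, Tess, Yan, Zed} = {Bob, Gus, Quinn, Yan}
… ∩ ⟦on Quinn⟧ = {Bob, Gus, Quinn, Yan} ∩ {Bob, Gus, Hal, Lee, Sam, Tess, Wes} = {Bob, Gus}
… ∩ ⟦green⟧ = {Bob, Gus} ∩ {Bob, Hal, Ned, Quinn, Tess, Wes, Zed} = {Bob}
… ∩ ⟦northern⟧ = {Bob} ∩ {Bob, Hal, Sam, Tess, Wes, Yan} = {Bob}
So ⟦green northern lawyer whom Yan trusted on Quinn⟧ = {Bob}.

{Bob}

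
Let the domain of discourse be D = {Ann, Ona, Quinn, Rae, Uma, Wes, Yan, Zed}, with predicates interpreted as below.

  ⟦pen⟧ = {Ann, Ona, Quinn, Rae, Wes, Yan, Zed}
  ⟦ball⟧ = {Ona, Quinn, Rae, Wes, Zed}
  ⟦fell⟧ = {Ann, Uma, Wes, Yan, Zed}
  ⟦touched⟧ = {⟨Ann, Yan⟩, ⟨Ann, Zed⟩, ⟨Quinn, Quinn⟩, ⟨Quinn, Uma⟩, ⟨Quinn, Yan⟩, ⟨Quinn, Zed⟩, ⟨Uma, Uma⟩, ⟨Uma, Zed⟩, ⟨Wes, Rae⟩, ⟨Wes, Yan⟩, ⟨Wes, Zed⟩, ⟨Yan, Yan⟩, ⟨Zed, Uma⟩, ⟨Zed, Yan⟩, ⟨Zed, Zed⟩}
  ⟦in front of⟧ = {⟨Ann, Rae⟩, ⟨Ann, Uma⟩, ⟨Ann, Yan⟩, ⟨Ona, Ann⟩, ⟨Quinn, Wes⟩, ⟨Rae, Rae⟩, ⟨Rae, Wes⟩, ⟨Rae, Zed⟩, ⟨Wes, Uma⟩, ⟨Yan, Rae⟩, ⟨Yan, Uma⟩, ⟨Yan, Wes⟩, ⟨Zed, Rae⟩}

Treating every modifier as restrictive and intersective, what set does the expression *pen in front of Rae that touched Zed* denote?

⟦in front of Rae⟧ = {x : ⟨x, Rae⟩ ∈ ⟦in front of⟧} = {Ann, Rae, Yan, Zed}
⟦that touched Zed⟧ = {x : ⟨x, Zed⟩ ∈ ⟦touched⟧} = {Ann, Quinn, Uma, Wes, Zed}
⟦pen⟧ = {Ann, Ona, Quinn, Rae, Wes, Yan, Zed}
… ∩ ⟦in front of Rae⟧ = {Ann, Ona, Quinn, Rae, Wes, Yan, Zed} ∩ {Ann, Rae, Yan, Zed} = {Ann, Rae, Yan, Zed}
… ∩ ⟦that touched Zed⟧ = {Ann, Rae, Yan, Zed} ∩ {Ann, Quinn, Uma, Wes, Zed} = {Ann, Zed}
So ⟦pen in front of Rae that touched Zed⟧ = {Ann, Zed}.

{Ann, Zed}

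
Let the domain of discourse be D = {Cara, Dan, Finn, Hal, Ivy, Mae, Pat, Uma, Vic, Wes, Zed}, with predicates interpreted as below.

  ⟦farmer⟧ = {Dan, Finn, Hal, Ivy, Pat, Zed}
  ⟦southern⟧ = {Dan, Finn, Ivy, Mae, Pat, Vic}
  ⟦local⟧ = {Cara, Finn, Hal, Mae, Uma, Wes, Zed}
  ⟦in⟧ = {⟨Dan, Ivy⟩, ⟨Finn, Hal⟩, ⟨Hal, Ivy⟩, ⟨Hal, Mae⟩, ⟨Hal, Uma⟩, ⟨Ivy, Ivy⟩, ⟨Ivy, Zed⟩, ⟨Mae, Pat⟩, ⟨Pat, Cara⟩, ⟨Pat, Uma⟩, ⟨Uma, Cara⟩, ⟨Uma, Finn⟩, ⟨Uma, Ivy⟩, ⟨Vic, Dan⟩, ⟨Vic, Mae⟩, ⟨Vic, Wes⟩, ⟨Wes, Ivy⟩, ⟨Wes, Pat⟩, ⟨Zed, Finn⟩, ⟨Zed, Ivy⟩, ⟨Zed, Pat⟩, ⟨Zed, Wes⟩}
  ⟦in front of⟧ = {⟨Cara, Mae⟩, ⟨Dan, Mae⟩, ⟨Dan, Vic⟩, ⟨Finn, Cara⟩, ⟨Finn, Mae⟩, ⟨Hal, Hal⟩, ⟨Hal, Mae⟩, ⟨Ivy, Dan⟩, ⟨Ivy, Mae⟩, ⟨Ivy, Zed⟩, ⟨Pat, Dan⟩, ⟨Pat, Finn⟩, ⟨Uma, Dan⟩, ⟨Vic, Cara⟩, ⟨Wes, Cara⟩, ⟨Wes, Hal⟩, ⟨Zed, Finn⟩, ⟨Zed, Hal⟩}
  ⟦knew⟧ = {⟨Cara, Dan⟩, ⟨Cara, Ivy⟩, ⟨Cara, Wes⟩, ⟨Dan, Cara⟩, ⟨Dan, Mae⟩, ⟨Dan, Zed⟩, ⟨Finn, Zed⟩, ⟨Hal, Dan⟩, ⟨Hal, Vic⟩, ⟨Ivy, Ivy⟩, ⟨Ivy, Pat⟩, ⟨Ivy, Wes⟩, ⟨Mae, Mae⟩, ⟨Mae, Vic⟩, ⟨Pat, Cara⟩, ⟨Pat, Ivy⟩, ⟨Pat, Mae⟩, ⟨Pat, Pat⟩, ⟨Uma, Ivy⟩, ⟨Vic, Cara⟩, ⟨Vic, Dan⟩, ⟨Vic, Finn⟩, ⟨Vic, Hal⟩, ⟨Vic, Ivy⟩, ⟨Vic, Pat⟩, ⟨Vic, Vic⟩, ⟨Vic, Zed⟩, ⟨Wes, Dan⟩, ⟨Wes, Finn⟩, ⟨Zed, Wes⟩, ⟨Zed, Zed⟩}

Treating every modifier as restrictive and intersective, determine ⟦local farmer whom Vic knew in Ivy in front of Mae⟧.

⟦whom Vic knew⟧ = {x : ⟨Vic, x⟩ ∈ ⟦knew⟧} = {Cara, Dan, Finn, Hal, Ivy, Pat, Vic, Zed}
⟦in Ivy⟧ = {x : ⟨x, Ivy⟩ ∈ ⟦in⟧} = {Dan, Hal, Ivy, Uma, Wes, Zed}
⟦in front of Mae⟧ = {x : ⟨x, Mae⟩ ∈ ⟦in front of⟧} = {Cara, Dan, Finn, Hal, Ivy}
⟦farmer⟧ = {Dan, Finn, Hal, Ivy, Pat, Zed}
… ∩ ⟦whom Vic knew⟧ = {Dan, Finn, Hal, Ivy, Pat, Zed} ∩ {Cara, Dan, Finn, Hal, Ivy, Pat, Vic, Zed} = {Dan, Finn, Hal, Ivy, Pat, Zed}
… ∩ ⟦in Ivy⟧ = {Dan, Finn, Hal, Ivy, Pat, Zed} ∩ {Dan, Hal, Ivy, Uma, Wes, Zed} = {Dan, Hal, Ivy, Zed}
… ∩ ⟦in front of Mae⟧ = {Dan, Hal, Ivy, Zed} ∩ {Cara, Dan, Finn, Hal, Ivy} = {Dan, Hal, Ivy}
… ∩ ⟦local⟧ = {Dan, Hal, Ivy} ∩ {Cara, Finn, Hal, Mae, Uma, Wes, Zed} = {Hal}
So ⟦local farmer whom Vic knew in Ivy in front of Mae⟧ = {Hal}.

{Hal}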